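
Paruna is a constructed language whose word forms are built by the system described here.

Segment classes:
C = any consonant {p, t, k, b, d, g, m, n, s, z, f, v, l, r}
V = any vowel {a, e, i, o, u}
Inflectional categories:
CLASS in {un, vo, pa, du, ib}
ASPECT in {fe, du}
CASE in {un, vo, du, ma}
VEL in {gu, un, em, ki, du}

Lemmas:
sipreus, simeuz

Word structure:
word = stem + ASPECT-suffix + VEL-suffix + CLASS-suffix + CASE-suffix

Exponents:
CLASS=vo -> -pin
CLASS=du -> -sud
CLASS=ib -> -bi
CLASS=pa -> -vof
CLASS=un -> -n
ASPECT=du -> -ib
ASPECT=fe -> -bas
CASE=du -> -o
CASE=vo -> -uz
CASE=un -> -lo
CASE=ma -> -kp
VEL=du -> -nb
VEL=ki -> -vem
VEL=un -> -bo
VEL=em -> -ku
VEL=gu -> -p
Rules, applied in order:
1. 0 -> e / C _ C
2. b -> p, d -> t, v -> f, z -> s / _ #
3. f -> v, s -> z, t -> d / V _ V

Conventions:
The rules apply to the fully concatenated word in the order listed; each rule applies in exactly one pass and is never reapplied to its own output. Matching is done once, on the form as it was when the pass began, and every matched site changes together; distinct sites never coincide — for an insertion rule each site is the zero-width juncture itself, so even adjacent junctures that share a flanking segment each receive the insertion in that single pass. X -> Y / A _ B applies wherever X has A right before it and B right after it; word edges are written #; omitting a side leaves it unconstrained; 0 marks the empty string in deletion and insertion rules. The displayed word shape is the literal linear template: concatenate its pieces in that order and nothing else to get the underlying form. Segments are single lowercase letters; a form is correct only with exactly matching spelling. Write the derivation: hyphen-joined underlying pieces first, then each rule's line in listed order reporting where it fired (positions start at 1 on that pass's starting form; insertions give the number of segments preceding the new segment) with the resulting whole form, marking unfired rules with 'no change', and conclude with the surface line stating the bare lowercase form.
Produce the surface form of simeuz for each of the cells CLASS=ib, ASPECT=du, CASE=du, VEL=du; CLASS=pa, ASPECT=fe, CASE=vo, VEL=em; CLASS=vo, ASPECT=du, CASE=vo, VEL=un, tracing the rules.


cell CLASS=ib, ASPECT=du, CASE=du, VEL=du:
underlying: simeuz-ib-nb-bi-o
1. 0 -> e / C _ C: inserts after position(s) 8, 9, 10: simeuzibenebebio
2. b -> p, d -> t, v -> f, z -> s / _ #: no change
3. f -> v, s -> z, t -> d / V _ V: no change
surface: simeuzibenebebio

cell CLASS=pa, ASPECT=fe, CASE=vo, VEL=em:
underlying: simeuz-bas-ku-vof-uz
1. 0 -> e / C _ C: inserts after position(s) 6, 9: simeuzebasekuvofuz
2. b -> p, d -> t, v -> f, z -> s / _ #: fires at position(s) 18: simeuzebasekuvofus
3. f -> v, s -> z, t -> d / V _ V: fires at position(s) 10, 16: simeuzebazekuvovus
surface: simeuzebazekuvovus

cell CLASS=vo, ASPECT=du, CASE=vo, VEL=un:
underlying: simeuz-ib-bo-pin-uz
1. 0 -> e / C _ C: inserts after position(s) 8: simeuzibebopinuz
2. b -> p, d -> t, v -> f, z -> s / _ #: fires at position(s) 16: simeuzibebopinus
3. f -> v, s -> z, t -> d / V _ V: no change
surface: simeuzibebopinus


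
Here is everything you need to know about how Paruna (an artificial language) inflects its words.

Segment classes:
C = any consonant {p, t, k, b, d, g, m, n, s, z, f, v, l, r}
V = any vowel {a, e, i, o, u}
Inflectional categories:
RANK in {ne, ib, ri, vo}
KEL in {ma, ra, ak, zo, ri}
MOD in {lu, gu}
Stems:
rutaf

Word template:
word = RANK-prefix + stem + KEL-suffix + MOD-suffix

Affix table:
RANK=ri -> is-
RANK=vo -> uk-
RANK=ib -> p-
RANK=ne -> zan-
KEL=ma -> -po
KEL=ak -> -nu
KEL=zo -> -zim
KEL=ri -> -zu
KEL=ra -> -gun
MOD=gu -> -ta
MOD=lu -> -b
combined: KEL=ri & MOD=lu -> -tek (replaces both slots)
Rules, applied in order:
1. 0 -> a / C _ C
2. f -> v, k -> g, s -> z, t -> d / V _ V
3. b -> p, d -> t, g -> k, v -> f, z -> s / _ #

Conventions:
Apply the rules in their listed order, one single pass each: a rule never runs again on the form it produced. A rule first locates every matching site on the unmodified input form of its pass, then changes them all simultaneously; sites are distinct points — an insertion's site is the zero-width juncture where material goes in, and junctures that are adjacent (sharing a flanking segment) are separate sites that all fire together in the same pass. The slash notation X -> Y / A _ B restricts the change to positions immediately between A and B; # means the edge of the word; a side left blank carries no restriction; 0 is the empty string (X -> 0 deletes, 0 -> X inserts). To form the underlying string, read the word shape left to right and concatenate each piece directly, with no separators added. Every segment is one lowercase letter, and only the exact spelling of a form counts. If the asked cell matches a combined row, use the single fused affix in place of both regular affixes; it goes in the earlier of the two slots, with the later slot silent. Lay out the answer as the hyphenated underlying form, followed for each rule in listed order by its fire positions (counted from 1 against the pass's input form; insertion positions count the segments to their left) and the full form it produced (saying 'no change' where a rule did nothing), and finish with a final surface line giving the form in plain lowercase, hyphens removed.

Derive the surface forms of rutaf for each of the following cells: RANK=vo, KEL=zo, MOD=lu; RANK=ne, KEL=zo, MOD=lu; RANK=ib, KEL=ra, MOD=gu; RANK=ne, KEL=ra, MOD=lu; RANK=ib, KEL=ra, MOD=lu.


cell RANK=vo, KEL=zo, MOD=lu:
underlying: uk-rutaf-zim-b
1. 0 -> a / C _ C: inserts after position(s) 2, 7, 10: ukarutafazimab
2. f -> v, k -> g, s -> z, t -> d / V _ V: fires at position(s) 2, 6, 8: ugarudavazimab
3. b -> p, d -> t, g -> k, v -> f, z -> s / _ #: fires at position(s) 14: ugarudavazimap
surface: ugarudavazimap

cell RANK=ne, KEL=zo, MOD=lu:
underlying: zan-rutaf-zim-b
1. 0 -> a / C _ C: inserts after position(s) 3, 8, 11: zanarutafazimab
2. f -> v, k -> g, s -> z, t -> d / V _ V: fires at position(s) 7, 9: zanarudavazimab
3. b -> p, d -> t, g -> k, v -> f, z -> s / _ #: fires at position(s) 15: zanarudavazimap
surface: zanarudavazimap

cell RANK=ib, KEL=ra, MOD=gu:
underlying: p-rutaf-gun-ta
1. 0 -> a / C _ C: inserts after position(s) 1, 6, 9: parutafagunata
2. f -> v, k -> g, s -> z, t -> d / V _ V: fires at position(s) 5, 7, 13: parudavagunada
3. b -> p, d -> t, g -> k, v -> f, z -> s / _ #: no change
surface: parudavagunada

cell RANK=ne, KEL=ra, MOD=lu:
underlying: zan-rutaf-gun-b
1. 0 -> a / C _ C: inserts after position(s) 3, 8, 11: zanarutafagunab
2. f -> v, k -> g, s -> z, t -> d / V _ V: fires at position(s) 7, 9: zanarudavagunab
3. b -> p, d -> t, g -> k, v -> f, z -> s / _ #: fires at position(s) 15: zanarudavagunap
surface: zanarudavagunap

cell RANK=ib, KEL=ra, MOD=lu:
underlying: p-rutaf-gun-b
1. 0 -> a / C _ C: inserts after position(s) 1, 6, 9: parutafagunab
2. f -> v, k -> g, s -> z, t -> d / V _ V: fires at position(s) 5, 7: parudavagunab
3. b -> p, d -> t, g -> k, v -> f, z -> s / _ #: fires at position(s) 13: parudavagunap
surface: parudavagunap


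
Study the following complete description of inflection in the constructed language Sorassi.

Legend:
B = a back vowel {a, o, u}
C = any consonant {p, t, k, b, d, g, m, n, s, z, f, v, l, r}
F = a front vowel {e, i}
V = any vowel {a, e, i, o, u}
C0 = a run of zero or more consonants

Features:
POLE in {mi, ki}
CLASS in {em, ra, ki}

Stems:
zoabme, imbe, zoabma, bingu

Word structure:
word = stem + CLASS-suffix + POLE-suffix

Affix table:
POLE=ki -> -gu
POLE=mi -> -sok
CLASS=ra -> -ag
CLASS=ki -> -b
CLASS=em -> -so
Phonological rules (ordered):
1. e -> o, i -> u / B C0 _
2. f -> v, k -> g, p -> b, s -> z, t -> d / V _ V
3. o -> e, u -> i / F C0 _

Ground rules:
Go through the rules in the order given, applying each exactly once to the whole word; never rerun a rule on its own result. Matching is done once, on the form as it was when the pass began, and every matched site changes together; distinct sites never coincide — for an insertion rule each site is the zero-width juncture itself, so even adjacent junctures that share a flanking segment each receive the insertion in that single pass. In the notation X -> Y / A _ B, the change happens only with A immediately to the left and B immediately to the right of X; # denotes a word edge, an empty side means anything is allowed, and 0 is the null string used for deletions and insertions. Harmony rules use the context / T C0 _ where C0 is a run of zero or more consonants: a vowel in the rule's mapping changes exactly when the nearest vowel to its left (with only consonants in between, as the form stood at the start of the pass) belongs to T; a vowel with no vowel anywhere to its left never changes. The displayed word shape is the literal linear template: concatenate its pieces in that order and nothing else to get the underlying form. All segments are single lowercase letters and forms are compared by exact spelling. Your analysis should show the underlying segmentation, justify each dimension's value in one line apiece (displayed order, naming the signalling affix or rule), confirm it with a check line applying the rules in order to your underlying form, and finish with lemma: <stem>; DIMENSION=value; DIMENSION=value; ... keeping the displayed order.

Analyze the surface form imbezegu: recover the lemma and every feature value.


underlying: imbe-so-gu
POLE=ki - signalled by the affix -gu
CLASS=em - signalled by the affix -so
check: imbesogu -> imbesogu -> imbezogu -> imbezegu
lemma: imbe; POLE=ki; CLASS=em


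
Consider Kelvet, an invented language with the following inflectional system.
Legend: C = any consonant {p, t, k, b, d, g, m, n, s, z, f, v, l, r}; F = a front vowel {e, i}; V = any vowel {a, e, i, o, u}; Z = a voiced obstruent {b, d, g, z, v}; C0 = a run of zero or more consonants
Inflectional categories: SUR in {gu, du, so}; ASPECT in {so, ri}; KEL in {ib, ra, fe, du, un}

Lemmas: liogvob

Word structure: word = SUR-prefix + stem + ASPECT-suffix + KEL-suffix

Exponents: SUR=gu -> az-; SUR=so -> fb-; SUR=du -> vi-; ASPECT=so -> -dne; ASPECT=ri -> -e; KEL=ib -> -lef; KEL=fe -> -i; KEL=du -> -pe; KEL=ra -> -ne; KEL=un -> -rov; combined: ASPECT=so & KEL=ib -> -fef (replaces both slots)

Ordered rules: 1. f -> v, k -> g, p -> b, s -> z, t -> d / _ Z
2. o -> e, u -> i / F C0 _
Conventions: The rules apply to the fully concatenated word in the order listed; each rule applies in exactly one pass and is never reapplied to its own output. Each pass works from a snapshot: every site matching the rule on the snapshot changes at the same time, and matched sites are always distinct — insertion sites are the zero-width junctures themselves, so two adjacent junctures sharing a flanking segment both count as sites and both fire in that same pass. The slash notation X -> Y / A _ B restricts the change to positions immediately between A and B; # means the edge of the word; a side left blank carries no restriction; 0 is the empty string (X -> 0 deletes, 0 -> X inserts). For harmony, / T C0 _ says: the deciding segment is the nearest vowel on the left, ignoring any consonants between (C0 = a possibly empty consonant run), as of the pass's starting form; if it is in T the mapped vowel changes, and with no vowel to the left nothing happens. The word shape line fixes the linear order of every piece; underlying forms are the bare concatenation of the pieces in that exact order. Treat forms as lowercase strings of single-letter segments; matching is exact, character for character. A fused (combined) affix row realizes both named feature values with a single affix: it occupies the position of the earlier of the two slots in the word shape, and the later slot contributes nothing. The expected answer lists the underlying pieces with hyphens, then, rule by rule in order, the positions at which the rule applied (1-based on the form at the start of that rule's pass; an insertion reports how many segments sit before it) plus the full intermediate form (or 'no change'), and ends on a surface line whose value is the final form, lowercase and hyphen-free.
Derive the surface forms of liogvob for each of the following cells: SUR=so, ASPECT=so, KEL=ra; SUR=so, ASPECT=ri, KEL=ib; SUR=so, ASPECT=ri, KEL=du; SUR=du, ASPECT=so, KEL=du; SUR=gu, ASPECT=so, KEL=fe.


cell SUR=so, ASPECT=so, KEL=ra:
underlying: fb-liogvob-dne-ne
1. f -> v, k -> g, p -> b, s -> z, t -> d / _ Z: fires at position(s) 1: vbliogvobdnene
2. o -> e, u -> i / F C0 _: fires at position(s) 5: vbliegvobdnene
surface: vbliegvobdnene

cell SUR=so, ASPECT=ri, KEL=ib:
underlying: fb-liogvob-e-lef
1. f -> v, k -> g, p -> b, s -> z, t -> d / _ Z: fires at position(s) 1: vbliogvobelef
2. o -> e, u -> i / F C0 _: fires at position(s) 5: vbliegvobelef
surface: vbliegvobelef

cell SUR=so, ASPECT=ri, KEL=du:
underlying: fb-liogvob-e-pe
1. f -> v, k -> g, p -> b, s -> z, t -> d / _ Z: fires at position(s) 1: vbliogvobepe
2. o -> e, u -> i / F C0 _: fires at position(s) 5: vbliegvobepe
surface: vbliegvobepe

cell SUR=du, ASPECT=so, KEL=du:
underlying: vi-liogvob-dne-pe
1. f -> v, k -> g, p -> b, s -> z, t -> d / _ Z: no change
2. o -> e, u -> i / F C0 _: fires at position(s) 5: viliegvobdnepe
surface: viliegvobdnepe

cell SUR=gu, ASPECT=so, KEL=fe:
underlying: az-liogvob-dne-i
1. f -> v, k -> g, p -> b, s -> z, t -> d / _ Z: no change
2. o -> e, u -> i / F C0 _: fires at position(s) 5: azliegvobdnei
surface: azliegvobdnei


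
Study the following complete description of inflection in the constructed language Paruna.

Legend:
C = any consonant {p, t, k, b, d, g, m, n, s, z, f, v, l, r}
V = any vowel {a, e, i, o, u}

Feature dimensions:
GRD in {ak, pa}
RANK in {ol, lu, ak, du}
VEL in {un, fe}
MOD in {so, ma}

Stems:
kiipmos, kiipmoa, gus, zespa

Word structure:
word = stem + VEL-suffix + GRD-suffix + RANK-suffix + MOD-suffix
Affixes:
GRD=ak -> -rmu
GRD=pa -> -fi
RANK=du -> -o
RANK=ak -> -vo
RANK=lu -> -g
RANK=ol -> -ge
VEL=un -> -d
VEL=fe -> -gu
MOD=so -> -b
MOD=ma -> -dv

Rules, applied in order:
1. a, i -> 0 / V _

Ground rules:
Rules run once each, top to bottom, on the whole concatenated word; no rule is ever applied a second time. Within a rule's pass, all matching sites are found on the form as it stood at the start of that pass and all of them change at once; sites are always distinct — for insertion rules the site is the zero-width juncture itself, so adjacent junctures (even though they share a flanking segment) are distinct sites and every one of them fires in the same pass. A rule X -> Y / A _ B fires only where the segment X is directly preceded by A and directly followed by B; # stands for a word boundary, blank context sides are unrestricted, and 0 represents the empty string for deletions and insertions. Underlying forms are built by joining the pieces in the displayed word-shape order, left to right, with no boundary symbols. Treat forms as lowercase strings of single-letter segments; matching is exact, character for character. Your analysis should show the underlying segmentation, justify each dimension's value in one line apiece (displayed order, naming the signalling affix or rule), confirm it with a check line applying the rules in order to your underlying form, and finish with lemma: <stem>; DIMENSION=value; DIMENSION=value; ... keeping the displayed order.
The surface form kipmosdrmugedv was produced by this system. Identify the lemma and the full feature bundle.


underlying: kiipmos-d-rmu-ge-dv
GRD=ak - signalled by the affix -rmu
RANK=ol - signalled by the affix -ge
VEL=un - signalled by the affix -d
MOD=ma - signalled by the affix -dv
check: kiipmosdrmugedv -> kipmosdrmugedv
lemma: kiipmos; GRD=ak; RANK=ol; VEL=un; MOD=ma


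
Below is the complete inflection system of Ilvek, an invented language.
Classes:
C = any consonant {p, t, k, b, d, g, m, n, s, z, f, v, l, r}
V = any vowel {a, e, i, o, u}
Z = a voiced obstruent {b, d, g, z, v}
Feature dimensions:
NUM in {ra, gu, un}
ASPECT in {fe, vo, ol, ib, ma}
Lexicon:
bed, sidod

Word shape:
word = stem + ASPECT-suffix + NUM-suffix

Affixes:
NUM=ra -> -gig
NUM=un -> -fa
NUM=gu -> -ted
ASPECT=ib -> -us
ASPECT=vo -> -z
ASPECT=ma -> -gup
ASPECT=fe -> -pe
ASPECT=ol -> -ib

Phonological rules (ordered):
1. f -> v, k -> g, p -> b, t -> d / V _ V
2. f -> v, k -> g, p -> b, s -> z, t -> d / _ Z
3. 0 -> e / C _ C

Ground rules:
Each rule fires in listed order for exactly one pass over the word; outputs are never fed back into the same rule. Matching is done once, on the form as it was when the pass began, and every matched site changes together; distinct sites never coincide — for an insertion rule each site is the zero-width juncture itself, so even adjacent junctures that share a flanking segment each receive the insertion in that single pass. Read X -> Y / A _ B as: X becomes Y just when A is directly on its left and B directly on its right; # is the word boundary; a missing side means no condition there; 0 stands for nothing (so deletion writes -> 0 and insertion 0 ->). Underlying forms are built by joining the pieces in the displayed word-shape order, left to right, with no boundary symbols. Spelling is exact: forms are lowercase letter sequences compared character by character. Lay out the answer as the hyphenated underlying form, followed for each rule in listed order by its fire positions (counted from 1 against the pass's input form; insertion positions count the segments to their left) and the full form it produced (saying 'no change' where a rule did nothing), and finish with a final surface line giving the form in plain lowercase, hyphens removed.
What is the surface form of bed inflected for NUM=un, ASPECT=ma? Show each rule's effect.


underlying: bed-gup-fa
1. f -> v, k -> g, p -> b, t -> d / V _ V: no change
2. f -> v, k -> g, p -> b, s -> z, t -> d / _ Z: no change
3. 0 -> e / C _ C: inserts after position(s) 3, 6: bedegupefa
surface: bedegupefa


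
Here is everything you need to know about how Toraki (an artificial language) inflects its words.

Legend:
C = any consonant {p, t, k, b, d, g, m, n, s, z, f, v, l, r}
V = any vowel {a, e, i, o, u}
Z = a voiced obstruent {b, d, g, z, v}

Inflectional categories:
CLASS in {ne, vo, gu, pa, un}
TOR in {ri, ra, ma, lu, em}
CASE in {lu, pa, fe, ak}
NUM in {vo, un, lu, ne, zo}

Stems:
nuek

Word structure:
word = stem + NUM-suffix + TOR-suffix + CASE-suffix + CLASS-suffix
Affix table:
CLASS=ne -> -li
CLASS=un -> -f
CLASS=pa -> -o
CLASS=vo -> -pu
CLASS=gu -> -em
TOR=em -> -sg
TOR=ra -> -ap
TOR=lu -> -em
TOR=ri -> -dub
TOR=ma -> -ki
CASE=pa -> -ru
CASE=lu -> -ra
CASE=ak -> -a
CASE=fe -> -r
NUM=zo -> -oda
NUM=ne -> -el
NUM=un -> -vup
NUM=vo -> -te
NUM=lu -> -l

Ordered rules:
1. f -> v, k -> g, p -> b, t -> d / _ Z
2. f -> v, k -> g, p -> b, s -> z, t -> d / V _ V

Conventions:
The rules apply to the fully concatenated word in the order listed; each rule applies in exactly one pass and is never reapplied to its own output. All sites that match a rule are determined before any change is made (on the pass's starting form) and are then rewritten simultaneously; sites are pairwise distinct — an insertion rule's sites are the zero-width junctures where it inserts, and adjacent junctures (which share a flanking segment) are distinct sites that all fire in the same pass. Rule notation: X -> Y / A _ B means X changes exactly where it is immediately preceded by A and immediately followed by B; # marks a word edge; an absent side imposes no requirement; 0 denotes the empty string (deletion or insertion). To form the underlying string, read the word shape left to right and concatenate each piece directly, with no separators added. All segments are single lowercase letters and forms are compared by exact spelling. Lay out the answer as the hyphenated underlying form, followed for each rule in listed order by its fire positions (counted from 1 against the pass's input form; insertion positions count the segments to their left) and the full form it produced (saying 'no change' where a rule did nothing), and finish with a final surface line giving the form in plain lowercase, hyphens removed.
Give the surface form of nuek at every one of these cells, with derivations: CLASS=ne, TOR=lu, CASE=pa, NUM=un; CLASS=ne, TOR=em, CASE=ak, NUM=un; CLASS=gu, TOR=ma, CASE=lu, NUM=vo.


cell CLASS=ne, TOR=lu, CASE=pa, NUM=un:
underlying: nuek-vup-em-ru-li
1. f -> v, k -> g, p -> b, t -> d / _ Z: fires at position(s) 4: nuegvupemruli
2. f -> v, k -> g, p -> b, s -> z, t -> d / V _ V: fires at position(s) 7: nuegvubemruli
surface: nuegvubemruli

cell CLASS=ne, TOR=em, CASE=ak, NUM=un:
underlying: nuek-vup-sg-a-li
1. f -> v, k -> g, p -> b, t -> d / _ Z: fires at position(s) 4: nuegvupsgali
2. f -> v, k -> g, p -> b, s -> z, t -> d / V _ V: no change
surface: nuegvupsgali

cell CLASS=gu, TOR=ma, CASE=lu, NUM=vo:
underlying: nuek-te-ki-ra-em
1. f -> v, k -> g, p -> b, t -> d / _ Z: no change
2. f -> v, k -> g, p -> b, s -> z, t -> d / V _ V: fires at position(s) 7: nuektegiraem
surface: nuektegiraem


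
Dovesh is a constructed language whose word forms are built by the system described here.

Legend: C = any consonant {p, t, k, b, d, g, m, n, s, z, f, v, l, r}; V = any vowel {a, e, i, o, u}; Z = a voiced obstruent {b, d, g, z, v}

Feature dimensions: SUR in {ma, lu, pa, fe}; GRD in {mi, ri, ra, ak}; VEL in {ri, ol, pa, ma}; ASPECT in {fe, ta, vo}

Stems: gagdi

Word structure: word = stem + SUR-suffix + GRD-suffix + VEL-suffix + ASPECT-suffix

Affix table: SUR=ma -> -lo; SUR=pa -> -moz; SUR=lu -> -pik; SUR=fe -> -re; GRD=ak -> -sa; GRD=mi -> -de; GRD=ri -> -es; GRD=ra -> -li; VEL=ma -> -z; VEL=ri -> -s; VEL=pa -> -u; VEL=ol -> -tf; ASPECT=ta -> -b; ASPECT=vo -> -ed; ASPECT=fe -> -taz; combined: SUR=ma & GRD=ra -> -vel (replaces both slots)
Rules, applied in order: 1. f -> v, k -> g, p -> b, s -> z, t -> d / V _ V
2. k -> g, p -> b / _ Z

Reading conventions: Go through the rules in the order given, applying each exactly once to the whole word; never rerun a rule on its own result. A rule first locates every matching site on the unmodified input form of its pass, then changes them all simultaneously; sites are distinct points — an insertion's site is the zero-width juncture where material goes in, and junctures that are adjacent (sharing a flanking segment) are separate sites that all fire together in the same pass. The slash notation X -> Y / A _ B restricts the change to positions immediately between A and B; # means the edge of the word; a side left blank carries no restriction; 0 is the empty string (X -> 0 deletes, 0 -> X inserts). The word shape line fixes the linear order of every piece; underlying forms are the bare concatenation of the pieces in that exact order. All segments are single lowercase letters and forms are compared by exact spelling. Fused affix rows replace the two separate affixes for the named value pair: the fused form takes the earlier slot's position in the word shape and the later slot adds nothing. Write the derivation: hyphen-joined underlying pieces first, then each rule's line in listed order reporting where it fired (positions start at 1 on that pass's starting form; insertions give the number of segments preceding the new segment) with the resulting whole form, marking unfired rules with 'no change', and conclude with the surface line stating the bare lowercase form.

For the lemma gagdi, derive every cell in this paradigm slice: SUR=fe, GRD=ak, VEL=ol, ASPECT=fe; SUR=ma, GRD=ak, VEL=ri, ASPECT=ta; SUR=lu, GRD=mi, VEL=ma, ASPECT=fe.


cell SUR=fe, GRD=ak, VEL=ol, ASPECT=fe:
underlying: gagdi-re-sa-tf-taz
1. f -> v, k -> g, p -> b, s -> z, t -> d / V _ V: fires at position(s) 8: gagdirezatftaz
2. k -> g, p -> b / _ Z: no change
surface: gagdirezatftaz

cell SUR=ma, GRD=ak, VEL=ri, ASPECT=ta:
underlying: gagdi-lo-sa-s-b
1. f -> v, k -> g, p -> b, s -> z, t -> d / V _ V: fires at position(s) 8: gagdilozasb
2. k -> g, p -> b / _ Z: no change
surface: gagdilozasb

cell SUR=lu, GRD=mi, VEL=ma, ASPECT=fe:
underlying: gagdi-pik-de-z-taz
1. f -> v, k -> g, p -> b, s -> z, t -> d / V _ V: fires at position(s) 6: gagdibikdeztaz
2. k -> g, p -> b / _ Z: fires at position(s) 8: gagdibigdeztaz
surface: gagdibigdeztaz


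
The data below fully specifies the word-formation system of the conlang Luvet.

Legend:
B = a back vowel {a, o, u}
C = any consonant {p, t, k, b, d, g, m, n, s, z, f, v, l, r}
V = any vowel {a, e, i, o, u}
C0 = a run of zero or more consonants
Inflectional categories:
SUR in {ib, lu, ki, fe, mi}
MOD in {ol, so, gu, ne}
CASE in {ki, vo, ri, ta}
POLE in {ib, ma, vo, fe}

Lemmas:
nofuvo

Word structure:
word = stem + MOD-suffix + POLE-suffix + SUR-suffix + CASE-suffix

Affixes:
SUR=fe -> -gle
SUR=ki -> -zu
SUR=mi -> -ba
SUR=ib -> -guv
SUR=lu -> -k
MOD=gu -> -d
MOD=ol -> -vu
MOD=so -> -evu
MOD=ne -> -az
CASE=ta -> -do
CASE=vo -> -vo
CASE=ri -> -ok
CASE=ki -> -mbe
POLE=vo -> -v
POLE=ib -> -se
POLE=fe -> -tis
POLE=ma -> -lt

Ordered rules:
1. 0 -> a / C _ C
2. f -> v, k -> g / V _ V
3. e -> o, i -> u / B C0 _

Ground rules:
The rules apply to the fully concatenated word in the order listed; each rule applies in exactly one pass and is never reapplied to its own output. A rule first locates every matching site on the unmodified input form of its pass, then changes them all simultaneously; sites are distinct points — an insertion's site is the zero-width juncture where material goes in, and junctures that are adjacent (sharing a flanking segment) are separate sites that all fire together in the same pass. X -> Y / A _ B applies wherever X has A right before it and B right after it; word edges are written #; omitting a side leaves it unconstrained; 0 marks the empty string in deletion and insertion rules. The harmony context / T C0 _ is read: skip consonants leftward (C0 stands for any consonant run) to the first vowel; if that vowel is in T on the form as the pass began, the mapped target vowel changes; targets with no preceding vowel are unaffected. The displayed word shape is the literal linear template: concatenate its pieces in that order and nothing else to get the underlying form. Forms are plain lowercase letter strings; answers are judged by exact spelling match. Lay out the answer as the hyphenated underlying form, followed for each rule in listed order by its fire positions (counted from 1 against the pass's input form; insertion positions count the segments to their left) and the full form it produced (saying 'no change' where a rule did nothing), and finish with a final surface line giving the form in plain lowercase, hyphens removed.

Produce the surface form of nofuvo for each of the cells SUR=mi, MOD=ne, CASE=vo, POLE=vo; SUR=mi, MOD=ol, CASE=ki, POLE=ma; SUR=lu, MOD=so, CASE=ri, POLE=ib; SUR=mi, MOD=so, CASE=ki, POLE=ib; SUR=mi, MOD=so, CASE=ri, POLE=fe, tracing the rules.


cell SUR=mi, MOD=ne, CASE=vo, POLE=vo:
underlying: nofuvo-az-v-ba-vo
1. 0 -> a / C _ C: inserts after position(s) 8, 9: nofuvoazavabavo
2. f -> v, k -> g / V _ V: fires at position(s) 3: novuvoazavabavo
3. e -> o, i -> u / B C0 _: no change
surface: novuvoazavabavo

cell SUR=mi, MOD=ol, CASE=ki, POLE=ma:
underlying: nofuvo-vu-lt-ba-mbe
1. 0 -> a / C _ C: inserts after position(s) 9, 10, 13: nofuvovulatabamabe
2. f -> v, k -> g / V _ V: fires at position(s) 3: novuvovulatabamabe
3. e -> o, i -> u / B C0 _: fires at position(s) 18: novuvovulatabamabo
surface: novuvovulatabamabo

cell SUR=lu, MOD=so, CASE=ri, POLE=ib:
underlying: nofuvo-evu-se-k-ok
1. 0 -> a / C _ C: no change
2. f -> v, k -> g / V _ V: fires at position(s) 3, 12: novuvoevusegok
3. e -> o, i -> u / B C0 _: fires at position(s) 7, 11: novuvoovusogok
surface: novuvoovusogok

cell SUR=mi, MOD=so, CASE=ki, POLE=ib:
underlying: nofuvo-evu-se-ba-mbe
1. 0 -> a / C _ C: inserts after position(s) 14: nofuvoevusebamabe
2. f -> v, k -> g / V _ V: fires at position(s) 3: novuvoevusebamabe
3. e -> o, i -> u / B C0 _: fires at position(s) 7, 11, 17: novuvoovusobamabo
surface: novuvoovusobamabo

cell SUR=mi, MOD=so, CASE=ri, POLE=fe:
underlying: nofuvo-evu-tis-ba-ok
1. 0 -> a / C _ C: inserts after position(s) 12: nofuvoevutisabaok
2. f -> v, k -> g / V _ V: fires at position(s) 3: novuvoevutisabaok
3. e -> o, i -> u / B C0 _: fires at position(s) 7, 11: novuvoovutusabaok
surface: novuvoovutusabaok


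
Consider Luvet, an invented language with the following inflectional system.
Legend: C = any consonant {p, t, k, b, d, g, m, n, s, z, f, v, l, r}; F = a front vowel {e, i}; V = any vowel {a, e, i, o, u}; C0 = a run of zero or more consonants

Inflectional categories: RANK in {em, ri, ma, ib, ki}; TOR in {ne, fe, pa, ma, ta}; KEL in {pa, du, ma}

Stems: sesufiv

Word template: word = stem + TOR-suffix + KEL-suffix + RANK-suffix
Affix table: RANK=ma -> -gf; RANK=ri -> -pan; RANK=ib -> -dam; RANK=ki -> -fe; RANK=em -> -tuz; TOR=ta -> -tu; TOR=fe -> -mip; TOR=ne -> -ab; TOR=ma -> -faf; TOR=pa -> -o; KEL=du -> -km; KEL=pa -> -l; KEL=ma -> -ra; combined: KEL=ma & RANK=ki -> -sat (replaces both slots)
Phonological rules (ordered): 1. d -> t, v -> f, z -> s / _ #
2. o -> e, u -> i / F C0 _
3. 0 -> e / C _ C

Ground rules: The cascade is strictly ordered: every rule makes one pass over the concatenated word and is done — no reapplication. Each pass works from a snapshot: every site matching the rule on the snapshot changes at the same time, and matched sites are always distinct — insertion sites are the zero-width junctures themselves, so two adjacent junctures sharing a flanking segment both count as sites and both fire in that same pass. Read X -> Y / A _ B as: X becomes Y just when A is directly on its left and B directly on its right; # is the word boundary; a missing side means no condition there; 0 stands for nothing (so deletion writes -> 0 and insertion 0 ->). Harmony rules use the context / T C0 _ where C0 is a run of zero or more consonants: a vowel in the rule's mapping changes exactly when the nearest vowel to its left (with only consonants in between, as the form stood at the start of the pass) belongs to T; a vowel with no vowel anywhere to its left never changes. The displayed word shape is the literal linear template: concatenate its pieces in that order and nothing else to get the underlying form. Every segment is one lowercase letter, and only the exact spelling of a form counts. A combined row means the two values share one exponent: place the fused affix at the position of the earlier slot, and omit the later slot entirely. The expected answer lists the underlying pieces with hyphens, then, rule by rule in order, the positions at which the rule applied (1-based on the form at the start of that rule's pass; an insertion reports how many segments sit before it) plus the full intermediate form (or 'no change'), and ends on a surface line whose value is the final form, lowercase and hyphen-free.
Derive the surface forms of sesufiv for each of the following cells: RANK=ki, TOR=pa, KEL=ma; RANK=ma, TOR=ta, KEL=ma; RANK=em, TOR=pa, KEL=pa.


cell RANK=ki, TOR=pa, KEL=ma:
underlying: sesufiv-o-sat
1. d -> t, v -> f, z -> s / _ #: no change
2. o -> e, u -> i / F C0 _: fires at position(s) 4, 8: sesifivesat
3. 0 -> e / C _ C: no change
surface: sesifivesat

cell RANK=ma, TOR=ta, KEL=ma:
underlying: sesufiv-tu-ra-gf
1. d -> t, v -> f, z -> s / _ #: no change
2. o -> e, u -> i / F C0 _: fires at position(s) 4, 9: sesifivtiragf
3. 0 -> e / C _ C: inserts after position(s) 7, 12: sesifivetiragef
surface: sesifivetiragef

cell RANK=em, TOR=pa, KEL=pa:
underlying: sesufiv-o-l-tuz
1. d -> t, v -> f, z -> s / _ #: fires at position(s) 12: sesufivoltus
2. o -> e, u -> i / F C0 _: fires at position(s) 4, 8: sesifiveltus
3. 0 -> e / C _ C: inserts after position(s) 9: sesifiveletus
surface: sesifiveletus


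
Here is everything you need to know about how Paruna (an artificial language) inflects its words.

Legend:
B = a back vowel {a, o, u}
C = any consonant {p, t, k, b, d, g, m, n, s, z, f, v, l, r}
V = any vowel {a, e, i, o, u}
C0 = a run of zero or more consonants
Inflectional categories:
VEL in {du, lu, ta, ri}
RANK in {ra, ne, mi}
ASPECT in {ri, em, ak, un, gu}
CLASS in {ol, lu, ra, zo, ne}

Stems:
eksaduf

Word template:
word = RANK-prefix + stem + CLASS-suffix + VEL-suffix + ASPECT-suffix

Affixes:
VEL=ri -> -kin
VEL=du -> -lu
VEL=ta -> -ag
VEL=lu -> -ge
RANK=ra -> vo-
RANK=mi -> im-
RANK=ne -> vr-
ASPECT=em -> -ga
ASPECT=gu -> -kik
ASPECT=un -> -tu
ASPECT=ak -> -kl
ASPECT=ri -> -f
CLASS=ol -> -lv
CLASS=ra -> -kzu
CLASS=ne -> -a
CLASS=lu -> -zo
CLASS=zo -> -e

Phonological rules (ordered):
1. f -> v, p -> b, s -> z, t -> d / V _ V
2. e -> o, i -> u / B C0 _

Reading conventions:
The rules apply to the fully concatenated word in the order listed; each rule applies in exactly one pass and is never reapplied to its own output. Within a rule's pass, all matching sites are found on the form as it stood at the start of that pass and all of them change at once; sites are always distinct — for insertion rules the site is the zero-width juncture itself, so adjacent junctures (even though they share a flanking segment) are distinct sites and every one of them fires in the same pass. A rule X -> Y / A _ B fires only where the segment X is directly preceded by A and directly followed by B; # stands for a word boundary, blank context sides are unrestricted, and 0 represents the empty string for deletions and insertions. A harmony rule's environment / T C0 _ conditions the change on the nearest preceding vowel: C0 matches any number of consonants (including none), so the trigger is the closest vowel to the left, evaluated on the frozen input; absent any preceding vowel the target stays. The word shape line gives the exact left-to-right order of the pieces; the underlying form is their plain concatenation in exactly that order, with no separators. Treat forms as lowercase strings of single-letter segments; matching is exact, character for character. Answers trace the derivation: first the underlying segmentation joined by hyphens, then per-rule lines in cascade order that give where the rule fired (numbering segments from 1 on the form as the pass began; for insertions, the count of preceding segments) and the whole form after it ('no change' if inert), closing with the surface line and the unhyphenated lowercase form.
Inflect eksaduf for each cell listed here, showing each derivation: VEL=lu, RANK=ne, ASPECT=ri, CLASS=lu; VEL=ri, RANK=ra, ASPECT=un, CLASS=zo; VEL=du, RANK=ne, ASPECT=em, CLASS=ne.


cell VEL=lu, RANK=ne, ASPECT=ri, CLASS=lu:
underlying: vr-eksaduf-zo-ge-f
1. f -> v, p -> b, s -> z, t -> d / V _ V: no change
2. e -> o, i -> u / B C0 _: fires at position(s) 13: vreksadufzogof
surface: vreksadufzogof

cell VEL=ri, RANK=ra, ASPECT=un, CLASS=zo:
underlying: vo-eksaduf-e-kin-tu
1. f -> v, p -> b, s -> z, t -> d / V _ V: fires at position(s) 9: voeksaduvekintu
2. e -> o, i -> u / B C0 _: fires at position(s) 3, 10: vooksaduvokintu
surface: vooksaduvokintu

cell VEL=du, RANK=ne, ASPECT=em, CLASS=ne:
underlying: vr-eksaduf-a-lu-ga
1. f -> v, p -> b, s -> z, t -> d / V _ V: fires at position(s) 9: vreksaduvaluga
2. e -> o, i -> u / B C0 _: no change
surface: vreksaduvaluga


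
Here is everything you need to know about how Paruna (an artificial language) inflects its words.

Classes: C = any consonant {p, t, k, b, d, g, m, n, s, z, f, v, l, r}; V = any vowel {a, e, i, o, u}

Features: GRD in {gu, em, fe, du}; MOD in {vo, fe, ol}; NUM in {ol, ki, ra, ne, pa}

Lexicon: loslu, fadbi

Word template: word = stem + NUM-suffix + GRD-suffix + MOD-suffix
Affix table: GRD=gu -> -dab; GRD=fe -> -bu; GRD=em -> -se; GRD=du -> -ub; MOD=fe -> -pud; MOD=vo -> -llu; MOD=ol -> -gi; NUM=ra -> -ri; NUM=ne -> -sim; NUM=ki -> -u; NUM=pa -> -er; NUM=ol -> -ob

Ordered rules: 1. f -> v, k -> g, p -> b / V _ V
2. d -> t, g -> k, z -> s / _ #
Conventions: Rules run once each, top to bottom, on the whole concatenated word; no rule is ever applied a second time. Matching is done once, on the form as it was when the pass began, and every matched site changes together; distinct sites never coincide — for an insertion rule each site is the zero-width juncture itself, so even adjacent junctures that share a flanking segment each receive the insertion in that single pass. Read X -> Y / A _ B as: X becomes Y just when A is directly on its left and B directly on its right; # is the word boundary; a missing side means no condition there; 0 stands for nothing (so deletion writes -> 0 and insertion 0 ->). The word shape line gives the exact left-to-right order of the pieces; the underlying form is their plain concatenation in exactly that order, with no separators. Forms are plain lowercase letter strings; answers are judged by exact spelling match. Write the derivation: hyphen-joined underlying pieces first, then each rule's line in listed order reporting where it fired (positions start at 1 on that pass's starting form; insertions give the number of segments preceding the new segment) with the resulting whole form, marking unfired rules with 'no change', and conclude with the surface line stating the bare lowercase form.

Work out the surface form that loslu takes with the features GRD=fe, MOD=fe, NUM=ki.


underlying: loslu-u-bu-pud
1. f -> v, k -> g, p -> b / V _ V: fires at position(s) 9: losluububud
2. d -> t, g -> k, z -> s / _ #: fires at position(s) 11: losluububut
surface: losluububut


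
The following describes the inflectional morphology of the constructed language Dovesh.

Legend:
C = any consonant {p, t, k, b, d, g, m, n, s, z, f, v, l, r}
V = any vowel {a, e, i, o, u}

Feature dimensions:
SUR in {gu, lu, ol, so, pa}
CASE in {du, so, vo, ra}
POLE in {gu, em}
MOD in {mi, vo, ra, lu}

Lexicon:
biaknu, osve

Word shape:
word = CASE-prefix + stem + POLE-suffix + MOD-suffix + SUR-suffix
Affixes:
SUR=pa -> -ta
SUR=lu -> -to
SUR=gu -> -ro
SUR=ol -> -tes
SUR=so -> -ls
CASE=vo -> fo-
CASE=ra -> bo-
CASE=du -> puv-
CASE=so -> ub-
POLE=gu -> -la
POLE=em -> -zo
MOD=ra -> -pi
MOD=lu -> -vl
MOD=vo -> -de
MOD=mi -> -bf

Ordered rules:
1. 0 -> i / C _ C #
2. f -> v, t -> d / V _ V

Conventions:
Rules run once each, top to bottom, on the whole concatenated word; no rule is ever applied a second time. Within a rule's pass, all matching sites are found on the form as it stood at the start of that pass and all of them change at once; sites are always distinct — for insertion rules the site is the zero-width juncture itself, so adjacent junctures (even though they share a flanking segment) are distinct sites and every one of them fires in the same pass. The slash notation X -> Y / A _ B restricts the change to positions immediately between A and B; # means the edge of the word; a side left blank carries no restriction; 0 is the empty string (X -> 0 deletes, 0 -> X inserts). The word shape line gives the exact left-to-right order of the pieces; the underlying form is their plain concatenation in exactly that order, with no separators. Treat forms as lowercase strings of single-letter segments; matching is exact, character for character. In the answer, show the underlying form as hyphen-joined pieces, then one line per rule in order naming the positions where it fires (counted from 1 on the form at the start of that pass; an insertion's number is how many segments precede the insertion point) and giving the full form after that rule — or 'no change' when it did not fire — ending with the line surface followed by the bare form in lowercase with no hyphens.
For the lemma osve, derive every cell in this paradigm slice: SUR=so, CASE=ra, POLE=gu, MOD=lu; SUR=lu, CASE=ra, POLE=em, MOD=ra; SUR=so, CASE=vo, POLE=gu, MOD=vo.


cell SUR=so, CASE=ra, POLE=gu, MOD=lu:
underlying: bo-osve-la-vl-ls
1. 0 -> i / C _ C #: inserts after position(s) 11: boosvelavllis
2. f -> v, t -> d / V _ V: no change
surface: boosvelavllis

cell SUR=lu, CASE=ra, POLE=em, MOD=ra:
underlying: bo-osve-zo-pi-to
1. 0 -> i / C _ C #: no change
2. f -> v, t -> d / V _ V: fires at position(s) 11: boosvezopido
surface: boosvezopido

cell SUR=so, CASE=vo, POLE=gu, MOD=vo:
underlying: fo-osve-la-de-ls
1. 0 -> i / C _ C #: inserts after position(s) 11: foosveladelis
2. f -> v, t -> d / V _ V: no change
surface: foosveladelis


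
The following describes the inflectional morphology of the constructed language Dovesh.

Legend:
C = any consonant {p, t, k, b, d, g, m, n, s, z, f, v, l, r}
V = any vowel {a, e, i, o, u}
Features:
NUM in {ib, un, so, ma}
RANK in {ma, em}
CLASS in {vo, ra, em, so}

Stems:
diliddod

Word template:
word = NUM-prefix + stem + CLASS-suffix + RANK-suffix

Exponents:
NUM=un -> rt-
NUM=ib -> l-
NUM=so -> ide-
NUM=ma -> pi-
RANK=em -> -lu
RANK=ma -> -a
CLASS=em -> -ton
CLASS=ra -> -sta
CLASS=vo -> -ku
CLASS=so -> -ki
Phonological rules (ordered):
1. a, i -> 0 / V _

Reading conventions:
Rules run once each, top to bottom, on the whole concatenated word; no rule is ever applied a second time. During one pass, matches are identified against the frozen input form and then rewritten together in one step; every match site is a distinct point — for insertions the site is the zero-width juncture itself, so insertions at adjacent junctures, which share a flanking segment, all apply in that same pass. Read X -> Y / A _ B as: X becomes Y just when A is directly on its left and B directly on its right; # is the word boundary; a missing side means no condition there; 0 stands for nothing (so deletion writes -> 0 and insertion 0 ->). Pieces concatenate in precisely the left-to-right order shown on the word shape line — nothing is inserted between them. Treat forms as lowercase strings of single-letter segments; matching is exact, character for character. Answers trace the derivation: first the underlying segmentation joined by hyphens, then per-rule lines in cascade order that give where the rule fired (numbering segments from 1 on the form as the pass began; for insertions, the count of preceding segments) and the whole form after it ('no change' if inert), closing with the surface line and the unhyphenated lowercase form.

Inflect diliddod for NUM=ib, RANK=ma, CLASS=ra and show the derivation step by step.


underlying: l-diliddod-sta-a
1. a, i -> 0 / V _: fires at position(s) 13: ldiliddodsta
surface: ldiliddodsta
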